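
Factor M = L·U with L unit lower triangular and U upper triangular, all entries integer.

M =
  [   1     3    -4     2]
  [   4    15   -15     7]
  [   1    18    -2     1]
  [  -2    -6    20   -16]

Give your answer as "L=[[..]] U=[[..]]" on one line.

  R1 -= 4·R0 → [0,3,1,-1]
  R2 -= 1·R0 → [0,15,2,-1]
  R3 -= -2·R0 → [0,0,12,-12]
  R2 -= 5·R1 → [0,0,-3,4]
  R3 -= 0·R1 → [0,0,12,-12]
  R3 -= -4·R2 → [0,0,0,4]

L=[[1,0,0,0],[4,1,0,0],[1,5,1,0],[-2,0,-4,1]] U=[[1,3,-4,2],[0,3,1,-1],[0,0,-3,4],[0,0,0,4]]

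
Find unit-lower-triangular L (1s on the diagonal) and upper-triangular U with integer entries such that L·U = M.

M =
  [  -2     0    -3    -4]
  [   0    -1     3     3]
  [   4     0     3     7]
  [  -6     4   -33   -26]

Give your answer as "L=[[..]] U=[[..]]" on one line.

L=[[1,0,0,0],[0,1,0,0],[-2,0,1,0],[3,-4,4,1]] U=[[-2,0,-3,-4],[0,-1,3,3],[0,0,-3,-1],[0,0,0,2]]

  R1 -= 0·R0 → [0,-1,3,3]
  R2 -= -2·R0 → [0,0,-3,-1]
  R3 -= 3·R0 → [0,4,-24,-14]
  R2 -= 0·R1 → [0,0,-3,-1]
  R3 -= -4·R1 → [0,0,-12,-2]
  R3 -= 4·R2 → [0,0,0,2]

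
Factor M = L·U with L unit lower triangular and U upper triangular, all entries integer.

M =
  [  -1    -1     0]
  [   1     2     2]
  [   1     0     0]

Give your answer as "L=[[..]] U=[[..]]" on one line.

L=[[1,0,0],[-1,1,0],[-1,-1,1]] U=[[-1,-1,0],[0,1,2],[0,0,2]]

  row1 -= -1·row0 → [0,1,2]
  row2 -= -1·row0 → [0,-1,0]
  row2 -= -1·row1 → [0,0,2]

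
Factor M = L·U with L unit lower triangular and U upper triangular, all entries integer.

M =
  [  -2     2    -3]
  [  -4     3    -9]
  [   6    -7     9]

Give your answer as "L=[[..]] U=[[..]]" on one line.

L=[[1,0,0],[2,1,0],[-3,1,1]] U=[[-2,2,-3],[0,-1,-3],[0,0,3]]

  row1 -= 2·row0 → [0,-1,-3]
  row2 -= -3·row0 → [0,-1,0]
  row2 -= 1·row1 → [0,0,3]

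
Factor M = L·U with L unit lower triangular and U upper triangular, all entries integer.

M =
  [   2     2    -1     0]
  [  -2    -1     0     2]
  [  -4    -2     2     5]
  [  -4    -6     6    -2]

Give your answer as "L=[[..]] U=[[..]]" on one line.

L=[[1,0,0,0],[-1,1,0,0],[-2,2,1,0],[-2,-2,1,1]] U=[[2,2,-1,0],[0,1,-1,2],[0,0,2,1],[0,0,0,1]]

  r1 -= -1·r0 → [0,1,-1,2]
  r2 -= -2·r0 → [0,2,0,5]
  r3 -= -2·r0 → [0,-2,4,-2]
  r2 -= 2·r1 → [0,0,2,1]
  r3 -= -2·r1 → [0,0,2,2]
  r3 -= 1·r2 → [0,0,0,1]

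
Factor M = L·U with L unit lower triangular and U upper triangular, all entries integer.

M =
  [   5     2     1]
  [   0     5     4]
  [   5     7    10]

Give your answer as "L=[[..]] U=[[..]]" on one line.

  r1 -= 0·r0 → [0,5,4]
  r2 -= 1·r0 → [0,5,9]
  r2 -= 1·r1 → [0,0,5]

L=[[1,0,0],[0,1,0],[1,1,1]] U=[[5,2,1],[0,5,4],[0,0,5]]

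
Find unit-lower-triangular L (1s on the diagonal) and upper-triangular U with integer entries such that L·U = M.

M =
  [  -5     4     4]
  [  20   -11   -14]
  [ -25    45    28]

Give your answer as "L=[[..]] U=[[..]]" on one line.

L=[[1,0,0],[-4,1,0],[5,5,1]] U=[[-5,4,4],[0,5,2],[0,0,-2]]

  R1 -= -4·R0 → [0,5,2]
  R2 -= 5·R0 → [0,25,8]
  R2 -= 5·R1 → [0,0,-2]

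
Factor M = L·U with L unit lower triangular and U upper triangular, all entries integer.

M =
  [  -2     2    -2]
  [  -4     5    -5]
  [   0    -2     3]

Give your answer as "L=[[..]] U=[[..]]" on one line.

  r1 -= 2·r0 → [0,1,-1]
  r2 -= 0·r0 → [0,-2,3]
  r2 -= -2·r1 → [0,0,1]

L=[[1,0,0],[2,1,0],[0,-2,1]] U=[[-2,2,-2],[0,1,-1],[0,0,1]]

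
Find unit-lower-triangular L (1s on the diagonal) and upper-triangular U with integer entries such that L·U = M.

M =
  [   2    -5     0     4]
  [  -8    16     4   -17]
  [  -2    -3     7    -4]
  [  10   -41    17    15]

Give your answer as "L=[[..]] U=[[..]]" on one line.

  R1 -= -4·R0 → [0,-4,4,-1]
  R2 -= -1·R0 → [0,-8,7,0]
  R3 -= 5·R0 → [0,-16,17,-5]
  R2 -= 2·R1 → [0,0,-1,2]
  R3 -= 4·R1 → [0,0,1,-1]
  R3 -= -1·R2 → [0,0,0,1]

L=[[1,0,0,0],[-4,1,0,0],[-1,2,1,0],[5,4,-1,1]] U=[[2,-5,0,4],[0,-4,4,-1],[0,0,-1,2],[0,0,0,1]]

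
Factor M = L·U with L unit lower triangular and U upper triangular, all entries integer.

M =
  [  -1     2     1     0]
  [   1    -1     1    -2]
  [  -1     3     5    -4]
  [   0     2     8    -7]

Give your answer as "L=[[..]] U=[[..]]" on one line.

  r1 -= -1·r0 → [0,1,2,-2]
  r2 -= 1·r0 → [0,1,4,-4]
  r3 -= 0·r0 → [0,2,8,-7]
  r2 -= 1·r1 → [0,0,2,-2]
  r3 -= 2·r1 → [0,0,4,-3]
  r3 -= 2·r2 → [0,0,0,1]

L=[[1,0,0,0],[-1,1,0,0],[1,1,1,0],[0,2,2,1]] U=[[-1,2,1,0],[0,1,2,-2],[0,0,2,-2],[0,0,0,1]]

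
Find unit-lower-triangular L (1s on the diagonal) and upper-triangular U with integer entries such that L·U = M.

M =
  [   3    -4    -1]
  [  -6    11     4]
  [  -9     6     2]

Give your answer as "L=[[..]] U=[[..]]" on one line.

L=[[1,0,0],[-2,1,0],[-3,-2,1]] U=[[3,-4,-1],[0,3,2],[0,0,3]]

  row1 -= -2·row0 → [0,3,2]
  row2 -= -3·row0 → [0,-6,-1]
  row2 -= -2·row1 → [0,0,3]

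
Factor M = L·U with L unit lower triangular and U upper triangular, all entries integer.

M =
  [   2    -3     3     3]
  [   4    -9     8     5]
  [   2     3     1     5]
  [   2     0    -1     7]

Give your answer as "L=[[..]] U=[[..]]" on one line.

L=[[1,0,0,0],[2,1,0,0],[1,-2,1,0],[1,-1,-1,1]] U=[[2,-3,3,3],[0,-3,2,-1],[0,0,2,0],[0,0,0,3]]

  R1 -= 2·R0 → [0,-3,2,-1]
  R2 -= 1·R0 → [0,6,-2,2]
  R3 -= 1·R0 → [0,3,-4,4]
  R2 -= -2·R1 → [0,0,2,0]
  R3 -= -1·R1 → [0,0,-2,3]
  R3 -= -1·R2 → [0,0,0,3]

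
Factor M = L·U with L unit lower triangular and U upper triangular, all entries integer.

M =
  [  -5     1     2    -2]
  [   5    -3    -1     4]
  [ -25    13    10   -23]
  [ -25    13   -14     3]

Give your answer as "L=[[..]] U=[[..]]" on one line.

  row1 -= -1·row0 → [0,-2,1,2]
  row2 -= 5·row0 → [0,8,0,-13]
  row3 -= 5·row0 → [0,8,-24,13]
  row2 -= -4·row1 → [0,0,4,-5]
  row3 -= -4·row1 → [0,0,-20,21]
  row3 -= -5·row2 → [0,0,0,-4]

L=[[1,0,0,0],[-1,1,0,0],[5,-4,1,0],[5,-4,-5,1]] U=[[-5,1,2,-2],[0,-2,1,2],[0,0,4,-5],[0,0,0,-4]]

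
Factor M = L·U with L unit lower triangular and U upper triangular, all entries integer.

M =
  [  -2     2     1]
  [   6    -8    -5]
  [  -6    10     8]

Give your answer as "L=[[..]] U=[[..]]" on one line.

  R1 -= -3·R0 → [0,-2,-2]
  R2 -= 3·R0 → [0,4,5]
  R2 -= -2·R1 → [0,0,1]

L=[[1,0,0],[-3,1,0],[3,-2,1]] U=[[-2,2,1],[0,-2,-2],[0,0,1]]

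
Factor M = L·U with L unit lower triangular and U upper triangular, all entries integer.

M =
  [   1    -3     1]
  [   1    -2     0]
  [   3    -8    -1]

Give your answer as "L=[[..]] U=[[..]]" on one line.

L=[[1,0,0],[1,1,0],[3,1,1]] U=[[1,-3,1],[0,1,-1],[0,0,-3]]

  row1 -= 1·row0 → [0,1,-1]
  row2 -= 3·row0 → [0,1,-4]
  row2 -= 1·row1 → [0,0,-3]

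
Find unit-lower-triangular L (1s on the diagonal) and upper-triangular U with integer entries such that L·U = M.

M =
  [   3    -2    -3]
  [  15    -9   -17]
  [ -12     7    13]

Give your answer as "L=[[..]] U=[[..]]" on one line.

L=[[1,0,0],[5,1,0],[-4,-1,1]] U=[[3,-2,-3],[0,1,-2],[0,0,-1]]

  row1 -= 5·row0 → [0,1,-2]
  row2 -= -4·row0 → [0,-1,1]
  row2 -= -1·row1 → [0,0,-1]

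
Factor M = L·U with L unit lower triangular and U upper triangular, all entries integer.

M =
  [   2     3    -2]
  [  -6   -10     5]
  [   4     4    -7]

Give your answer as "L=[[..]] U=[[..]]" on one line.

  row1 -= -3·row0 → [0,-1,-1]
  row2 -= 2·row0 → [0,-2,-3]
  row2 -= 2·row1 → [0,0,-1]

L=[[1,0,0],[-3,1,0],[2,2,1]] U=[[2,3,-2],[0,-1,-1],[0,0,-1]]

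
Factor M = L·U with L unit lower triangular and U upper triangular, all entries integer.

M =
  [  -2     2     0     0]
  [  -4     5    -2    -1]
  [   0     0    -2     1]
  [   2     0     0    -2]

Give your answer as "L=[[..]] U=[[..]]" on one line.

  r1 -= 2·r0 → [0,1,-2,-1]
  r2 -= 0·r0 → [0,0,-2,1]
  r3 -= -1·r0 → [0,2,0,-2]
  r2 -= 0·r1 → [0,0,-2,1]
  r3 -= 2·r1 → [0,0,4,0]
  r3 -= -2·r2 → [0,0,0,2]

L=[[1,0,0,0],[2,1,0,0],[0,0,1,0],[-1,2,-2,1]] U=[[-2,2,0,0],[0,1,-2,-1],[0,0,-2,1],[0,0,0,2]]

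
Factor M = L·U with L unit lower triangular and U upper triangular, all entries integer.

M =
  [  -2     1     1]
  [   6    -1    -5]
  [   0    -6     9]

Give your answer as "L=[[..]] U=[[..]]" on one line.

  row1 -= -3·row0 → [0,2,-2]
  row2 -= 0·row0 → [0,-6,9]
  row2 -= -3·row1 → [0,0,3]

L=[[1,0,0],[-3,1,0],[0,-3,1]] U=[[-2,1,1],[0,2,-2],[0,0,3]]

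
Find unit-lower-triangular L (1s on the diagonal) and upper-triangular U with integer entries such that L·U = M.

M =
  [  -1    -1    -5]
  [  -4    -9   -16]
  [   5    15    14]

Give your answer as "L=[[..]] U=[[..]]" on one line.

  row1 -= 4·row0 → [0,-5,4]
  row2 -= -5·row0 → [0,10,-11]
  row2 -= -2·row1 → [0,0,-3]

L=[[1,0,0],[4,1,0],[-5,-2,1]] U=[[-1,-1,-5],[0,-5,4],[0,0,-3]]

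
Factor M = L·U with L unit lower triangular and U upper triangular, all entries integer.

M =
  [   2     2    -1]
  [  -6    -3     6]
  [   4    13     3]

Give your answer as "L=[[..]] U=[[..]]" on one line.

  R1 -= -3·R0 → [0,3,3]
  R2 -= 2·R0 → [0,9,5]
  R2 -= 3·R1 → [0,0,-4]

L=[[1,0,0],[-3,1,0],[2,3,1]] U=[[2,2,-1],[0,3,3],[0,0,-4]]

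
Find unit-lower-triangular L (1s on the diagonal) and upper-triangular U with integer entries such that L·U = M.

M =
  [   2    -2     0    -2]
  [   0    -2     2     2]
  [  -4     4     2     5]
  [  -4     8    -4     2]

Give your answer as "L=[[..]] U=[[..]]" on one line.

  row1 -= 0·row0 → [0,-2,2,2]
  row2 -= -2·row0 → [0,0,2,1]
  row3 -= -2·row0 → [0,4,-4,-2]
  row2 -= 0·row1 → [0,0,2,1]
  row3 -= -2·row1 → [0,0,0,2]
  row3 -= 0·row2 → [0,0,0,2]

L=[[1,0,0,0],[0,1,0,0],[-2,0,1,0],[-2,-2,0,1]] U=[[2,-2,0,-2],[0,-2,2,2],[0,0,2,1],[0,0,0,2]]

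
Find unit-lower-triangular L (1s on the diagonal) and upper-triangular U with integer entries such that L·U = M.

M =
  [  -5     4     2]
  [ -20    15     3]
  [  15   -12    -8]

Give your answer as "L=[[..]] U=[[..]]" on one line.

L=[[1,0,0],[4,1,0],[-3,0,1]] U=[[-5,4,2],[0,-1,-5],[0,0,-2]]

  R1 -= 4·R0 → [0,-1,-5]
  R2 -= -3·R0 → [0,0,-2]
  R2 -= 0·R1 → [0,0,-2]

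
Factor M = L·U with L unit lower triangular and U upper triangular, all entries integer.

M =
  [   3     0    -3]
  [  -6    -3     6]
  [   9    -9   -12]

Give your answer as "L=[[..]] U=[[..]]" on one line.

  R1 -= -2·R0 → [0,-3,0]
  R2 -= 3·R0 → [0,-9,-3]
  R2 -= 3·R1 → [0,0,-3]

L=[[1,0,0],[-2,1,0],[3,3,1]] U=[[3,0,-3],[0,-3,0],[0,0,-3]]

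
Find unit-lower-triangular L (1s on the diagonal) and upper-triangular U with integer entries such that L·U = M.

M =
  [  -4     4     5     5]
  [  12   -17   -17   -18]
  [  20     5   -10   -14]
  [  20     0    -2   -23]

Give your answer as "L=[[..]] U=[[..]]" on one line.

L=[[1,0,0,0],[-3,1,0,0],[-5,-5,1,0],[-5,-4,3,1]] U=[[-4,4,5,5],[0,-5,-2,-3],[0,0,5,-4],[0,0,0,2]]

  r1 -= -3·r0 → [0,-5,-2,-3]
  r2 -= -5·r0 → [0,25,15,11]
  r3 -= -5·r0 → [0,20,23,2]
  r2 -= -5·r1 → [0,0,5,-4]
  r3 -= -4·r1 → [0,0,15,-10]
  r3 -= 3·r2 → [0,0,0,2]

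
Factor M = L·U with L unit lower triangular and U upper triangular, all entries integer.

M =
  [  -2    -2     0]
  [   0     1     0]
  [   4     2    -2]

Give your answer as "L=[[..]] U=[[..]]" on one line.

L=[[1,0,0],[0,1,0],[-2,-2,1]] U=[[-2,-2,0],[0,1,0],[0,0,-2]]

  R1 -= 0·R0 → [0,1,0]
  R2 -= -2·R0 → [0,-2,-2]
  R2 -= -2·R1 → [0,0,-2]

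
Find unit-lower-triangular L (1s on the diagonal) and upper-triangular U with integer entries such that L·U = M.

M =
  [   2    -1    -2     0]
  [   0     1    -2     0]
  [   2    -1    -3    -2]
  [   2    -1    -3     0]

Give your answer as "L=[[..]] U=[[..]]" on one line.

L=[[1,0,0,0],[0,1,0,0],[1,0,1,0],[1,0,1,1]] U=[[2,-1,-2,0],[0,1,-2,0],[0,0,-1,-2],[0,0,0,2]]

  R1 -= 0·R0 → [0,1,-2,0]
  R2 -= 1·R0 → [0,0,-1,-2]
  R3 -= 1·R0 → [0,0,-1,0]
  R2 -= 0·R1 → [0,0,-1,-2]
  R3 -= 0·R1 → [0,0,-1,0]
  R3 -= 1·R2 → [0,0,0,2]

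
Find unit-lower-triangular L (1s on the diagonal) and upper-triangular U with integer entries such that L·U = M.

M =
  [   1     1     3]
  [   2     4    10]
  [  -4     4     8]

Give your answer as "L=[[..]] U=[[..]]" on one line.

L=[[1,0,0],[2,1,0],[-4,4,1]] U=[[1,1,3],[0,2,4],[0,0,4]]

  R1 -= 2·R0 → [0,2,4]
  R2 -= -4·R0 → [0,8,20]
  R2 -= 4·R1 → [0,0,4]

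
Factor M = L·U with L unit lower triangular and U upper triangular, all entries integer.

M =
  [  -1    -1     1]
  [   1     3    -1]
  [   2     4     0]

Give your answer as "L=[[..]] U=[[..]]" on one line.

L=[[1,0,0],[-1,1,0],[-2,1,1]] U=[[-1,-1,1],[0,2,0],[0,0,2]]

  row1 -= -1·row0 → [0,2,0]
  row2 -= -2·row0 → [0,2,2]
  row2 -= 1·row1 → [0,0,2]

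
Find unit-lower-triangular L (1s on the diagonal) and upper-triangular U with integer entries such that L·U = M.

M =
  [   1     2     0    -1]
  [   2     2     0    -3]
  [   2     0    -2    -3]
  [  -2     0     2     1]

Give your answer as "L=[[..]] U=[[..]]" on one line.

  r1 -= 2·r0 → [0,-2,0,-1]
  r2 -= 2·r0 → [0,-4,-2,-1]
  r3 -= -2·r0 → [0,4,2,-1]
  r2 -= 2·r1 → [0,0,-2,1]
  r3 -= -2·r1 → [0,0,2,-3]
  r3 -= -1·r2 → [0,0,0,-2]

L=[[1,0,0,0],[2,1,0,0],[2,2,1,0],[-2,-2,-1,1]] U=[[1,2,0,-1],[0,-2,0,-1],[0,0,-2,1],[0,0,0,-2]]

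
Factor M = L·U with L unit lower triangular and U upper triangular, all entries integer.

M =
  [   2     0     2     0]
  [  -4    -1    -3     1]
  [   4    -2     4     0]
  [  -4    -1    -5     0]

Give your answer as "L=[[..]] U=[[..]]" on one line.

  r1 -= -2·r0 → [0,-1,1,1]
  r2 -= 2·r0 → [0,-2,0,0]
  r3 -= -2·r0 → [0,-1,-1,0]
  r2 -= 2·r1 → [0,0,-2,-2]
  r3 -= 1·r1 → [0,0,-2,-1]
  r3 -= 1·r2 → [0,0,0,1]

L=[[1,0,0,0],[-2,1,0,0],[2,2,1,0],[-2,1,1,1]] U=[[2,0,2,0],[0,-1,1,1],[0,0,-2,-2],[0,0,0,1]]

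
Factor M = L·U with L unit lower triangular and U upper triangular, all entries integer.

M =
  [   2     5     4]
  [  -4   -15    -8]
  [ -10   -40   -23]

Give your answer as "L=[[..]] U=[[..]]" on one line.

  r1 -= -2·r0 → [0,-5,0]
  r2 -= -5·r0 → [0,-15,-3]
  r2 -= 3·r1 → [0,0,-3]

L=[[1,0,0],[-2,1,0],[-5,3,1]] U=[[2,5,4],[0,-5,0],[0,0,-3]]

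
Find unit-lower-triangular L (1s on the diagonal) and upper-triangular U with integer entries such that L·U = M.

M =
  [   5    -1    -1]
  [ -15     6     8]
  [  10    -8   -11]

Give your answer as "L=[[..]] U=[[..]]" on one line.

L=[[1,0,0],[-3,1,0],[2,-2,1]] U=[[5,-1,-1],[0,3,5],[0,0,1]]

  r1 -= -3·r0 → [0,3,5]
  r2 -= 2·r0 → [0,-6,-9]
  r2 -= -2·r1 → [0,0,1]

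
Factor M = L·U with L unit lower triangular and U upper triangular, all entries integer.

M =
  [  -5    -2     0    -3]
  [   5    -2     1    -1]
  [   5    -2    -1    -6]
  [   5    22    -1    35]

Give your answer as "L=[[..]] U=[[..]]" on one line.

  row1 -= -1·row0 → [0,-4,1,-4]
  row2 -= -1·row0 → [0,-4,-1,-9]
  row3 -= -1·row0 → [0,20,-1,32]
  row2 -= 1·row1 → [0,0,-2,-5]
  row3 -= -5·row1 → [0,0,4,12]
  row3 -= -2·row2 → [0,0,0,2]

L=[[1,0,0,0],[-1,1,0,0],[-1,1,1,0],[-1,-5,-2,1]] U=[[-5,-2,0,-3],[0,-4,1,-4],[0,0,-2,-5],[0,0,0,2]]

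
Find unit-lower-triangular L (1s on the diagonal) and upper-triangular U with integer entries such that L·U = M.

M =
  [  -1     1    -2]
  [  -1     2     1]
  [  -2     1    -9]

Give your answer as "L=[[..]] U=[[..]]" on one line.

L=[[1,0,0],[1,1,0],[2,-1,1]] U=[[-1,1,-2],[0,1,3],[0,0,-2]]

  r1 -= 1·r0 → [0,1,3]
  r2 -= 2·r0 → [0,-1,-5]
  r2 -= -1·r1 → [0,0,-2]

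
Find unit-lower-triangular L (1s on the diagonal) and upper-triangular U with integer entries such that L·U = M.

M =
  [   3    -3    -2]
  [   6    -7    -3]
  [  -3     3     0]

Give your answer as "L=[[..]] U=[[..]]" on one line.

L=[[1,0,0],[2,1,0],[-1,0,1]] U=[[3,-3,-2],[0,-1,1],[0,0,-2]]

  r1 -= 2·r0 → [0,-1,1]
  r2 -= -1·r0 → [0,0,-2]
  r2 -= 0·r1 → [0,0,-2]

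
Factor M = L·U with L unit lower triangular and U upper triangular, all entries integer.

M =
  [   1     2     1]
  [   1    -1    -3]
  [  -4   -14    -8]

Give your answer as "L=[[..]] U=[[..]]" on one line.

  row1 -= 1·row0 → [0,-3,-4]
  row2 -= -4·row0 → [0,-6,-4]
  row2 -= 2·row1 → [0,0,4]

L=[[1,0,0],[1,1,0],[-4,2,1]] U=[[1,2,1],[0,-3,-4],[0,0,4]]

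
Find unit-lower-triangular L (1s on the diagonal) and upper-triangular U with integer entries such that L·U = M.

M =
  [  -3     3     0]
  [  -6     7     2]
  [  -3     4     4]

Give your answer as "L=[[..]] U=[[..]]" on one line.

  row1 -= 2·row0 → [0,1,2]
  row2 -= 1·row0 → [0,1,4]
  row2 -= 1·row1 → [0,0,2]

L=[[1,0,0],[2,1,0],[1,1,1]] U=[[-3,3,0],[0,1,2],[0,0,2]]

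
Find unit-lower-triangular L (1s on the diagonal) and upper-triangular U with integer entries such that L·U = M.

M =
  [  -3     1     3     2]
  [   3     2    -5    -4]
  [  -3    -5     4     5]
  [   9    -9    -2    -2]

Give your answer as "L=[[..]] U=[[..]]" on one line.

  R1 -= -1·R0 → [0,3,-2,-2]
  R2 -= 1·R0 → [0,-6,1,3]
  R3 -= -3·R0 → [0,-6,7,4]
  R2 -= -2·R1 → [0,0,-3,-1]
  R3 -= -2·R1 → [0,0,3,0]
  R3 -= -1·R2 → [0,0,0,-1]

L=[[1,0,0,0],[-1,1,0,0],[1,-2,1,0],[-3,-2,-1,1]] U=[[-3,1,3,2],[0,3,-2,-2],[0,0,-3,-1],[0,0,0,-1]]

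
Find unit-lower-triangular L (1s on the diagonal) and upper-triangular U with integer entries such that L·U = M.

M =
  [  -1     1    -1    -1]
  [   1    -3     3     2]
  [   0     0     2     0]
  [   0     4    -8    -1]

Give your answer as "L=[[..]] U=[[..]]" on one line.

  row1 -= -1·row0 → [0,-2,2,1]
  row2 -= 0·row0 → [0,0,2,0]
  row3 -= 0·row0 → [0,4,-8,-1]
  row2 -= 0·row1 → [0,0,2,0]
  row3 -= -2·row1 → [0,0,-4,1]
  row3 -= -2·row2 → [0,0,0,1]

L=[[1,0,0,0],[-1,1,0,0],[0,0,1,0],[0,-2,-2,1]] U=[[-1,1,-1,-1],[0,-2,2,1],[0,0,2,0],[0,0,0,1]]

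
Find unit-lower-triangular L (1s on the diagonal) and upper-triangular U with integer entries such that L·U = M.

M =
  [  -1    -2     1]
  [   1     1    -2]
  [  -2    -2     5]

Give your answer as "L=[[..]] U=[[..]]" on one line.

L=[[1,0,0],[-1,1,0],[2,-2,1]] U=[[-1,-2,1],[0,-1,-1],[0,0,1]]

  r1 -= -1·r0 → [0,-1,-1]
  r2 -= 2·r0 → [0,2,3]
  r2 -= -2·r1 → [0,0,1]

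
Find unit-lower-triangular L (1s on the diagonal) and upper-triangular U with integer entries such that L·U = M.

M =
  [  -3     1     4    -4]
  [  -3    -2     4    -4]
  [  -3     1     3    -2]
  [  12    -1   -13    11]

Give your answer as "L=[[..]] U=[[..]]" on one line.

  R1 -= 1·R0 → [0,-3,0,0]
  R2 -= 1·R0 → [0,0,-1,2]
  R3 -= -4·R0 → [0,3,3,-5]
  R2 -= 0·R1 → [0,0,-1,2]
  R3 -= -1·R1 → [0,0,3,-5]
  R3 -= -3·R2 → [0,0,0,1]

L=[[1,0,0,0],[1,1,0,0],[1,0,1,0],[-4,-1,-3,1]] U=[[-3,1,4,-4],[0,-3,0,0],[0,0,-1,2],[0,0,0,1]]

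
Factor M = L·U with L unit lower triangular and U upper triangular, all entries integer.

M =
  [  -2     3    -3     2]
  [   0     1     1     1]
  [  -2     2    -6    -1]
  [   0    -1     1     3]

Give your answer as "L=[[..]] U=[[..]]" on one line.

L=[[1,0,0,0],[0,1,0,0],[1,-1,1,0],[0,-1,-1,1]] U=[[-2,3,-3,2],[0,1,1,1],[0,0,-2,-2],[0,0,0,2]]

  r1 -= 0·r0 → [0,1,1,1]
  r2 -= 1·r0 → [0,-1,-3,-3]
  r3 -= 0·r0 → [0,-1,1,3]
  r2 -= -1·r1 → [0,0,-2,-2]
  r3 -= -1·r1 → [0,0,2,4]
  r3 -= -1·r2 → [0,0,0,2]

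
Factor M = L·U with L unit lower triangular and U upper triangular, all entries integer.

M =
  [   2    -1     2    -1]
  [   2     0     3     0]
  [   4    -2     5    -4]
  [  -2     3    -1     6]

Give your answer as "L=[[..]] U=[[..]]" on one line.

  r1 -= 1·r0 → [0,1,1,1]
  r2 -= 2·r0 → [0,0,1,-2]
  r3 -= -1·r0 → [0,2,1,5]
  r2 -= 0·r1 → [0,0,1,-2]
  r3 -= 2·r1 → [0,0,-1,3]
  r3 -= -1·r2 → [0,0,0,1]

L=[[1,0,0,0],[1,1,0,0],[2,0,1,0],[-1,2,-1,1]] U=[[2,-1,2,-1],[0,1,1,1],[0,0,1,-2],[0,0,0,1]]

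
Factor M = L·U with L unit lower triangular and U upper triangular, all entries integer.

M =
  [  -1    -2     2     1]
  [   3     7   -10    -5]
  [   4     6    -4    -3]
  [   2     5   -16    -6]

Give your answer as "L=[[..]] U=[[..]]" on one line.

  R1 -= -3·R0 → [0,1,-4,-2]
  R2 -= -4·R0 → [0,-2,4,1]
  R3 -= -2·R0 → [0,1,-12,-4]
  R2 -= -2·R1 → [0,0,-4,-3]
  R3 -= 1·R1 → [0,0,-8,-2]
  R3 -= 2·R2 → [0,0,0,4]

L=[[1,0,0,0],[-3,1,0,0],[-4,-2,1,0],[-2,1,2,1]] U=[[-1,-2,2,1],[0,1,-4,-2],[0,0,-4,-3],[0,0,0,4]]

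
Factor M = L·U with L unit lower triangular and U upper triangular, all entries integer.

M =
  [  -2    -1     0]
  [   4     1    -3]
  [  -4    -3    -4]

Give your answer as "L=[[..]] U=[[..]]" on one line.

  row1 -= -2·row0 → [0,-1,-3]
  row2 -= 2·row0 → [0,-1,-4]
  row2 -= 1·row1 → [0,0,-1]

L=[[1,0,0],[-2,1,0],[2,1,1]] U=[[-2,-1,0],[0,-1,-3],[0,0,-1]]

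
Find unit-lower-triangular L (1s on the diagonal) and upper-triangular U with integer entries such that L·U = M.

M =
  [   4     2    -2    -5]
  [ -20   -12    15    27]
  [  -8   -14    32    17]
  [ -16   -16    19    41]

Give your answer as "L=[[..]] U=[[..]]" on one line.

  row1 -= -5·row0 → [0,-2,5,2]
  row2 -= -2·row0 → [0,-10,28,7]
  row3 -= -4·row0 → [0,-8,11,21]
  row2 -= 5·row1 → [0,0,3,-3]
  row3 -= 4·row1 → [0,0,-9,13]
  row3 -= -3·row2 → [0,0,0,4]

L=[[1,0,0,0],[-5,1,0,0],[-2,5,1,0],[-4,4,-3,1]] U=[[4,2,-2,-5],[0,-2,5,2],[0,0,3,-3],[0,0,0,4]]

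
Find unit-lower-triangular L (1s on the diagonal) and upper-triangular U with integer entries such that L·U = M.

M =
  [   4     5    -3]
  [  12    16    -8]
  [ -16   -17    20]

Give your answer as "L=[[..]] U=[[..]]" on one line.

L=[[1,0,0],[3,1,0],[-4,3,1]] U=[[4,5,-3],[0,1,1],[0,0,5]]

  row1 -= 3·row0 → [0,1,1]
  row2 -= -4·row0 → [0,3,8]
  row2 -= 3·row1 → [0,0,5]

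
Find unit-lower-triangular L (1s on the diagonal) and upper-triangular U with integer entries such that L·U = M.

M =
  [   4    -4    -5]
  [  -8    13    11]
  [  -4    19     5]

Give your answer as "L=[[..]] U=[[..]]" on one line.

L=[[1,0,0],[-2,1,0],[-1,3,1]] U=[[4,-4,-5],[0,5,1],[0,0,-3]]

  row1 -= -2·row0 → [0,5,1]
  row2 -= -1·row0 → [0,15,0]
  row2 -= 3·row1 → [0,0,-3]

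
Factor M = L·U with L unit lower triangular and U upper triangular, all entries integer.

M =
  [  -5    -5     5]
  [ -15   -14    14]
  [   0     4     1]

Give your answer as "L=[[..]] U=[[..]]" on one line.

L=[[1,0,0],[3,1,0],[0,4,1]] U=[[-5,-5,5],[0,1,-1],[0,0,5]]

  R1 -= 3·R0 → [0,1,-1]
  R2 -= 0·R0 → [0,4,1]
  R2 -= 4·R1 → [0,0,5]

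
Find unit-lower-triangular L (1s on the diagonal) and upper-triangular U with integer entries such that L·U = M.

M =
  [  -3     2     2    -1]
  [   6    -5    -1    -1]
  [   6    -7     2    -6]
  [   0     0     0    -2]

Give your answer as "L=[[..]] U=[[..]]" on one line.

L=[[1,0,0,0],[-2,1,0,0],[-2,3,1,0],[0,0,0,1]] U=[[-3,2,2,-1],[0,-1,3,-3],[0,0,-3,1],[0,0,0,-2]]

  R1 -= -2·R0 → [0,-1,3,-3]
  R2 -= -2·R0 → [0,-3,6,-8]
  R3 -= 0·R0 → [0,0,0,-2]
  R2 -= 3·R1 → [0,0,-3,1]
  R3 -= 0·R1 → [0,0,0,-2]
  R3 -= 0·R2 → [0,0,0,-2]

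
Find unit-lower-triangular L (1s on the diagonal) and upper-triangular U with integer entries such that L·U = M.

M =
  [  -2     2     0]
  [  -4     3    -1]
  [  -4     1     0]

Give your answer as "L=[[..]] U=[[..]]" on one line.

  R1 -= 2·R0 → [0,-1,-1]
  R2 -= 2·R0 → [0,-3,0]
  R2 -= 3·R1 → [0,0,3]

L=[[1,0,0],[2,1,0],[2,3,1]] U=[[-2,2,0],[0,-1,-1],[0,0,3]]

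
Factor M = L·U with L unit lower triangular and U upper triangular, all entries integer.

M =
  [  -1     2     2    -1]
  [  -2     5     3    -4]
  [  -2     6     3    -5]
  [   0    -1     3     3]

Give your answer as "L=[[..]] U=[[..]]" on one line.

  R1 -= 2·R0 → [0,1,-1,-2]
  R2 -= 2·R0 → [0,2,-1,-3]
  R3 -= 0·R0 → [0,-1,3,3]
  R2 -= 2·R1 → [0,0,1,1]
  R3 -= -1·R1 → [0,0,2,1]
  R3 -= 2·R2 → [0,0,0,-1]

L=[[1,0,0,0],[2,1,0,0],[2,2,1,0],[0,-1,2,1]] U=[[-1,2,2,-1],[0,1,-1,-2],[0,0,1,1],[0,0,0,-1]]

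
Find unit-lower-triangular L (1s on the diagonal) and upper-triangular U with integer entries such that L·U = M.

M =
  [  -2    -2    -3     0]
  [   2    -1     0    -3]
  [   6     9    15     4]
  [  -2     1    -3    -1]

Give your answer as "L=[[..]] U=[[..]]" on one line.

L=[[1,0,0,0],[-1,1,0,0],[-3,-1,1,0],[1,-1,-1,1]] U=[[-2,-2,-3,0],[0,-3,-3,-3],[0,0,3,1],[0,0,0,-3]]

  row1 -= -1·row0 → [0,-3,-3,-3]
  row2 -= -3·row0 → [0,3,6,4]
  row3 -= 1·row0 → [0,3,0,-1]
  row2 -= -1·row1 → [0,0,3,1]
  row3 -= -1·row1 → [0,0,-3,-4]
  row3 -= -1·row2 → [0,0,0,-3]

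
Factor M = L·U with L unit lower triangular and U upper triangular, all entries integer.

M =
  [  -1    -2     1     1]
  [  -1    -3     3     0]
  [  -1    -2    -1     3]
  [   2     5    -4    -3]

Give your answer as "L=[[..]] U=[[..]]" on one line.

L=[[1,0,0,0],[1,1,0,0],[1,0,1,0],[-2,-1,0,1]] U=[[-1,-2,1,1],[0,-1,2,-1],[0,0,-2,2],[0,0,0,-2]]

  row1 -= 1·row0 → [0,-1,2,-1]
  row2 -= 1·row0 → [0,0,-2,2]
  row3 -= -2·row0 → [0,1,-2,-1]
  row2 -= 0·row1 → [0,0,-2,2]
  row3 -= -1·row1 → [0,0,0,-2]
  row3 -= 0·row2 → [0,0,0,-2]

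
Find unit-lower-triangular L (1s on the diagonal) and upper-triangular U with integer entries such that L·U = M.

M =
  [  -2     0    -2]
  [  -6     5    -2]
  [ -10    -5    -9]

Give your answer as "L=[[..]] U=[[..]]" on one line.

  r1 -= 3·r0 → [0,5,4]
  r2 -= 5·r0 → [0,-5,1]
  r2 -= -1·r1 → [0,0,5]

L=[[1,0,0],[3,1,0],[5,-1,1]] U=[[-2,0,-2],[0,5,4],[0,0,5]]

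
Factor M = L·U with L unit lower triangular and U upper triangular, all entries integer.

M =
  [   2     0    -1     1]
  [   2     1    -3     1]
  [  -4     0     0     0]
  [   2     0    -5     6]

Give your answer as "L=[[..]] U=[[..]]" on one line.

L=[[1,0,0,0],[1,1,0,0],[-2,0,1,0],[1,0,2,1]] U=[[2,0,-1,1],[0,1,-2,0],[0,0,-2,2],[0,0,0,1]]

  r1 -= 1·r0 → [0,1,-2,0]
  r2 -= -2·r0 → [0,0,-2,2]
  r3 -= 1·r0 → [0,0,-4,5]
  r2 -= 0·r1 → [0,0,-2,2]
  r3 -= 0·r1 → [0,0,-4,5]
  r3 -= 2·r2 → [0,0,0,1]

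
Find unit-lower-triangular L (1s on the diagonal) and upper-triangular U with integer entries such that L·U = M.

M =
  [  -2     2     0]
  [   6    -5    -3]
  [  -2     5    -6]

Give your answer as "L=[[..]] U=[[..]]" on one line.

  r1 -= -3·r0 → [0,1,-3]
  r2 -= 1·r0 → [0,3,-6]
  r2 -= 3·r1 → [0,0,3]

L=[[1,0,0],[-3,1,0],[1,3,1]] U=[[-2,2,0],[0,1,-3],[0,0,3]]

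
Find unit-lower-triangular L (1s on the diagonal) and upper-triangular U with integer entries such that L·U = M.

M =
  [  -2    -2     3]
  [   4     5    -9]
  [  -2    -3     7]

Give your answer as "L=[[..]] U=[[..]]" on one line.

L=[[1,0,0],[-2,1,0],[1,-1,1]] U=[[-2,-2,3],[0,1,-3],[0,0,1]]

  r1 -= -2·r0 → [0,1,-3]
  r2 -= 1·r0 → [0,-1,4]
  r2 -= -1·r1 → [0,0,1]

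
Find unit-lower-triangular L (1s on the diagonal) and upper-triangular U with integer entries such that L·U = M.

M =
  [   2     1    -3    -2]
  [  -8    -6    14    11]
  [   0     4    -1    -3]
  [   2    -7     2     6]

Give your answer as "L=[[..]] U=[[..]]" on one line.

L=[[1,0,0,0],[-4,1,0,0],[0,-2,1,0],[1,4,-1,1]] U=[[2,1,-3,-2],[0,-2,2,3],[0,0,3,3],[0,0,0,-1]]

  R1 -= -4·R0 → [0,-2,2,3]
  R2 -= 0·R0 → [0,4,-1,-3]
  R3 -= 1·R0 → [0,-8,5,8]
  R2 -= -2·R1 → [0,0,3,3]
  R3 -= 4·R1 → [0,0,-3,-4]
  R3 -= -1·R2 → [0,0,0,-1]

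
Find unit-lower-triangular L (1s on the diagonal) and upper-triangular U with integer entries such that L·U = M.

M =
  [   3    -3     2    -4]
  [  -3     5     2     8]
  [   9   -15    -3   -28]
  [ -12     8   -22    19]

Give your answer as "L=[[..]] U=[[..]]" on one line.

  R1 -= -1·R0 → [0,2,4,4]
  R2 -= 3·R0 → [0,-6,-9,-16]
  R3 -= -4·R0 → [0,-4,-14,3]
  R2 -= -3·R1 → [0,0,3,-4]
  R3 -= -2·R1 → [0,0,-6,11]
  R3 -= -2·R2 → [0,0,0,3]

L=[[1,0,0,0],[-1,1,0,0],[3,-3,1,0],[-4,-2,-2,1]] U=[[3,-3,2,-4],[0,2,4,4],[0,0,3,-4],[0,0,0,3]]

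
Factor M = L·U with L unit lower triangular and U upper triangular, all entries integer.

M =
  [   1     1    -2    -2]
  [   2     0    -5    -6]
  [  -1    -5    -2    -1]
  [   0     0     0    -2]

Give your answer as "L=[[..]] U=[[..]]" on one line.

L=[[1,0,0,0],[2,1,0,0],[-1,2,1,0],[0,0,0,1]] U=[[1,1,-2,-2],[0,-2,-1,-2],[0,0,-2,1],[0,0,0,-2]]

  r1 -= 2·r0 → [0,-2,-1,-2]
  r2 -= -1·r0 → [0,-4,-4,-3]
  r3 -= 0·r0 → [0,0,0,-2]
  r2 -= 2·r1 → [0,0,-2,1]
  r3 -= 0·r1 → [0,0,0,-2]
  r3 -= 0·r2 → [0,0,0,-2]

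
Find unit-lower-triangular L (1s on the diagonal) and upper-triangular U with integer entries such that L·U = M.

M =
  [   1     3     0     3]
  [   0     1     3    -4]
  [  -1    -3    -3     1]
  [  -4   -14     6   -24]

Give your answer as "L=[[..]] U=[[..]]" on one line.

L=[[1,0,0,0],[0,1,0,0],[-1,0,1,0],[-4,-2,-4,1]] U=[[1,3,0,3],[0,1,3,-4],[0,0,-3,4],[0,0,0,-4]]

  row1 -= 0·row0 → [0,1,3,-4]
  row2 -= -1·row0 → [0,0,-3,4]
  row3 -= -4·row0 → [0,-2,6,-12]
  row2 -= 0·row1 → [0,0,-3,4]
  row3 -= -2·row1 → [0,0,12,-20]
  row3 -= -4·row2 → [0,0,0,-4]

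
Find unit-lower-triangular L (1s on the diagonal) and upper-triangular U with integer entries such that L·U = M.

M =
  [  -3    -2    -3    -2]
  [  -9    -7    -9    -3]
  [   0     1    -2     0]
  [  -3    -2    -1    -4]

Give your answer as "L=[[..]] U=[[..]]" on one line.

  row1 -= 3·row0 → [0,-1,0,3]
  row2 -= 0·row0 → [0,1,-2,0]
  row3 -= 1·row0 → [0,0,2,-2]
  row2 -= -1·row1 → [0,0,-2,3]
  row3 -= 0·row1 → [0,0,2,-2]
  row3 -= -1·row2 → [0,0,0,1]

L=[[1,0,0,0],[3,1,0,0],[0,-1,1,0],[1,0,-1,1]] U=[[-3,-2,-3,-2],[0,-1,0,3],[0,0,-2,3],[0,0,0,1]]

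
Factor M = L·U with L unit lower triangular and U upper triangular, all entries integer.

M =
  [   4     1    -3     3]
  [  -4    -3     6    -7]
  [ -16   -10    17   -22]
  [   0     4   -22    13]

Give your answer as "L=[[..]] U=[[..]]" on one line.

L=[[1,0,0,0],[-1,1,0,0],[-4,3,1,0],[0,-2,4,1]] U=[[4,1,-3,3],[0,-2,3,-4],[0,0,-4,2],[0,0,0,-3]]

  R1 -= -1·R0 → [0,-2,3,-4]
  R2 -= -4·R0 → [0,-6,5,-10]
  R3 -= 0·R0 → [0,4,-22,13]
  R2 -= 3·R1 → [0,0,-4,2]
  R3 -= -2·R1 → [0,0,-16,5]
  R3 -= 4·R2 → [0,0,0,-3]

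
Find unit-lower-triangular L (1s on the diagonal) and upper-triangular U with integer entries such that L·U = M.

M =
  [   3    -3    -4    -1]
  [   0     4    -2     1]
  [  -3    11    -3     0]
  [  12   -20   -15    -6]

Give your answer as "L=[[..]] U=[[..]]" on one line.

L=[[1,0,0,0],[0,1,0,0],[-1,2,1,0],[4,-2,1,1]] U=[[3,-3,-4,-1],[0,4,-2,1],[0,0,-3,-3],[0,0,0,3]]

  r1 -= 0·r0 → [0,4,-2,1]
  r2 -= -1·r0 → [0,8,-7,-1]
  r3 -= 4·r0 → [0,-8,1,-2]
  r2 -= 2·r1 → [0,0,-3,-3]
  r3 -= -2·r1 → [0,0,-3,0]
  r3 -= 1·r2 → [0,0,0,3]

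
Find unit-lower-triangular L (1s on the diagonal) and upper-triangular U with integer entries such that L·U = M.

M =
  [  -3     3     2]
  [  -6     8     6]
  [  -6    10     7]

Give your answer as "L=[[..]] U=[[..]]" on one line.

  r1 -= 2·r0 → [0,2,2]
  r2 -= 2·r0 → [0,4,3]
  r2 -= 2·r1 → [0,0,-1]

L=[[1,0,0],[2,1,0],[2,2,1]] U=[[-3,3,2],[0,2,2],[0,0,-1]]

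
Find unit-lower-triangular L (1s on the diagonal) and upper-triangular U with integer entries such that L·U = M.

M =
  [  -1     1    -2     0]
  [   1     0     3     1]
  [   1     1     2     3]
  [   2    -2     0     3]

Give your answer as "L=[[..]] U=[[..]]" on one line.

  r1 -= -1·r0 → [0,1,1,1]
  r2 -= -1·r0 → [0,2,0,3]
  r3 -= -2·r0 → [0,0,-4,3]
  r2 -= 2·r1 → [0,0,-2,1]
  r3 -= 0·r1 → [0,0,-4,3]
  r3 -= 2·r2 → [0,0,0,1]

L=[[1,0,0,0],[-1,1,0,0],[-1,2,1,0],[-2,0,2,1]] U=[[-1,1,-2,0],[0,1,1,1],[0,0,-2,1],[0,0,0,1]]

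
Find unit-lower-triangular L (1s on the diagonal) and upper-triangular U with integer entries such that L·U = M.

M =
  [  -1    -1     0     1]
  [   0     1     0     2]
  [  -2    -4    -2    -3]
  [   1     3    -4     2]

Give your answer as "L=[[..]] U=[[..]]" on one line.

L=[[1,0,0,0],[0,1,0,0],[2,-2,1,0],[-1,2,2,1]] U=[[-1,-1,0,1],[0,1,0,2],[0,0,-2,-1],[0,0,0,1]]

  r1 -= 0·r0 → [0,1,0,2]
  r2 -= 2·r0 → [0,-2,-2,-5]
  r3 -= -1·r0 → [0,2,-4,3]
  r2 -= -2·r1 → [0,0,-2,-1]
  r3 -= 2·r1 → [0,0,-4,-1]
  r3 -= 2·r2 → [0,0,0,1]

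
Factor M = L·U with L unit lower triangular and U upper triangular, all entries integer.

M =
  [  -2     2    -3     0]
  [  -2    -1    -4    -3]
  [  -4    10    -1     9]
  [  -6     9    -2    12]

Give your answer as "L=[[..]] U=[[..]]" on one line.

  R1 -= 1·R0 → [0,-3,-1,-3]
  R2 -= 2·R0 → [0,6,5,9]
  R3 -= 3·R0 → [0,3,7,12]
  R2 -= -2·R1 → [0,0,3,3]
  R3 -= -1·R1 → [0,0,6,9]
  R3 -= 2·R2 → [0,0,0,3]

L=[[1,0,0,0],[1,1,0,0],[2,-2,1,0],[3,-1,2,1]] U=[[-2,2,-3,0],[0,-3,-1,-3],[0,0,3,3],[0,0,0,3]]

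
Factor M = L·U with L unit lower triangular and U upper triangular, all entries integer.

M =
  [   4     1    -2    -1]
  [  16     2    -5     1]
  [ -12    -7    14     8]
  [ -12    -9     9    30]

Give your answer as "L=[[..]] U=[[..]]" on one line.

  row1 -= 4·row0 → [0,-2,3,5]
  row2 -= -3·row0 → [0,-4,8,5]
  row3 -= -3·row0 → [0,-6,3,27]
  row2 -= 2·row1 → [0,0,2,-5]
  row3 -= 3·row1 → [0,0,-6,12]
  row3 -= -3·row2 → [0,0,0,-3]

L=[[1,0,0,0],[4,1,0,0],[-3,2,1,0],[-3,3,-3,1]] U=[[4,1,-2,-1],[0,-2,3,5],[0,0,2,-5],[0,0,0,-3]]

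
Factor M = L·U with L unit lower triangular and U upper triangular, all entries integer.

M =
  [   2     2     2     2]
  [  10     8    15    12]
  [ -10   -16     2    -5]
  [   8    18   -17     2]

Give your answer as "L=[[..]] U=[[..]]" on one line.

  r1 -= 5·r0 → [0,-2,5,2]
  r2 -= -5·r0 → [0,-6,12,5]
  r3 -= 4·r0 → [0,10,-25,-6]
  r2 -= 3·r1 → [0,0,-3,-1]
  r3 -= -5·r1 → [0,0,0,4]
  r3 -= 0·r2 → [0,0,0,4]

L=[[1,0,0,0],[5,1,0,0],[-5,3,1,0],[4,-5,0,1]] U=[[2,2,2,2],[0,-2,5,2],[0,0,-3,-1],[0,0,0,4]]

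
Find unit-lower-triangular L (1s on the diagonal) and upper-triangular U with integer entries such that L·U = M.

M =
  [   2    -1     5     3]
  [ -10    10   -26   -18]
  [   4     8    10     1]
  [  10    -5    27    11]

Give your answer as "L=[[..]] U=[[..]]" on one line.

  row1 -= -5·row0 → [0,5,-1,-3]
  row2 -= 2·row0 → [0,10,0,-5]
  row3 -= 5·row0 → [0,0,2,-4]
  row2 -= 2·row1 → [0,0,2,1]
  row3 -= 0·row1 → [0,0,2,-4]
  row3 -= 1·row2 → [0,0,0,-5]

L=[[1,0,0,0],[-5,1,0,0],[2,2,1,0],[5,0,1,1]] U=[[2,-1,5,3],[0,5,-1,-3],[0,0,2,1],[0,0,0,-5]]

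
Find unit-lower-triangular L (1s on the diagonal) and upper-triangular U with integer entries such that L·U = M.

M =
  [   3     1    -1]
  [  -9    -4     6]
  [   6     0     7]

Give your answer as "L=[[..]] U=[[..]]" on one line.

  r1 -= -3·r0 → [0,-1,3]
  r2 -= 2·r0 → [0,-2,9]
  r2 -= 2·r1 → [0,0,3]

L=[[1,0,0],[-3,1,0],[2,2,1]] U=[[3,1,-1],[0,-1,3],[0,0,3]]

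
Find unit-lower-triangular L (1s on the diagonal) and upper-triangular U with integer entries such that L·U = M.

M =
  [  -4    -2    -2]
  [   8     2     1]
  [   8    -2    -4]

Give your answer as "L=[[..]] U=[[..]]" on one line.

L=[[1,0,0],[-2,1,0],[-2,3,1]] U=[[-4,-2,-2],[0,-2,-3],[0,0,1]]

  R1 -= -2·R0 → [0,-2,-3]
  R2 -= -2·R0 → [0,-6,-8]
  R2 -= 3·R1 → [0,0,1]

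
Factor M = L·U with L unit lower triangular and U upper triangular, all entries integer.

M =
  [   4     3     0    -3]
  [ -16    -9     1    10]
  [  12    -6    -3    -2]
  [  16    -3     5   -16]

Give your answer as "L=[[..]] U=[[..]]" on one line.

  row1 -= -4·row0 → [0,3,1,-2]
  row2 -= 3·row0 → [0,-15,-3,7]
  row3 -= 4·row0 → [0,-15,5,-4]
  row2 -= -5·row1 → [0,0,2,-3]
  row3 -= -5·row1 → [0,0,10,-14]
  row3 -= 5·row2 → [0,0,0,1]

L=[[1,0,0,0],[-4,1,0,0],[3,-5,1,0],[4,-5,5,1]] U=[[4,3,0,-3],[0,3,1,-2],[0,0,2,-3],[0,0,0,1]]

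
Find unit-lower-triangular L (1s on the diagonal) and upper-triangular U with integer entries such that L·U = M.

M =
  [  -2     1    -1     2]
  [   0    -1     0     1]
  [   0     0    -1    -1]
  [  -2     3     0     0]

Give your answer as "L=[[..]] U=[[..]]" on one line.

  row1 -= 0·row0 → [0,-1,0,1]
  row2 -= 0·row0 → [0,0,-1,-1]
  row3 -= 1·row0 → [0,2,1,-2]
  row2 -= 0·row1 → [0,0,-1,-1]
  row3 -= -2·row1 → [0,0,1,0]
  row3 -= -1·row2 → [0,0,0,-1]

L=[[1,0,0,0],[0,1,0,0],[0,0,1,0],[1,-2,-1,1]] U=[[-2,1,-1,2],[0,-1,0,1],[0,0,-1,-1],[0,0,0,-1]]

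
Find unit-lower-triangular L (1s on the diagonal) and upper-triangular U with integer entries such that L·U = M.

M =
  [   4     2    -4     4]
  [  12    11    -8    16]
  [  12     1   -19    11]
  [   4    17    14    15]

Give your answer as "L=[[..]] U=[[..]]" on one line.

L=[[1,0,0,0],[3,1,0,0],[3,-1,1,0],[1,3,-2,1]] U=[[4,2,-4,4],[0,5,4,4],[0,0,-3,3],[0,0,0,5]]

  r1 -= 3·r0 → [0,5,4,4]
  r2 -= 3·r0 → [0,-5,-7,-1]
  r3 -= 1·r0 → [0,15,18,11]
  r2 -= -1·r1 → [0,0,-3,3]
  r3 -= 3·r1 → [0,0,6,-1]
  r3 -= -2·r2 → [0,0,0,5]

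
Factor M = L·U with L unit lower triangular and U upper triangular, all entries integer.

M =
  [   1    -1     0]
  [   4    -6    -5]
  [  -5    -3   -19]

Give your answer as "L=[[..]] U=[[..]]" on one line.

  r1 -= 4·r0 → [0,-2,-5]
  r2 -= -5·r0 → [0,-8,-19]
  r2 -= 4·r1 → [0,0,1]

L=[[1,0,0],[4,1,0],[-5,4,1]] U=[[1,-1,0],[0,-2,-5],[0,0,1]]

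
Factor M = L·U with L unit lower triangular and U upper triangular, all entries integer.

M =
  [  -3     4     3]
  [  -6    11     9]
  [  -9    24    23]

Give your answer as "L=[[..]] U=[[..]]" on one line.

  row1 -= 2·row0 → [0,3,3]
  row2 -= 3·row0 → [0,12,14]
  row2 -= 4·row1 → [0,0,2]

L=[[1,0,0],[2,1,0],[3,4,1]] U=[[-3,4,3],[0,3,3],[0,0,2]]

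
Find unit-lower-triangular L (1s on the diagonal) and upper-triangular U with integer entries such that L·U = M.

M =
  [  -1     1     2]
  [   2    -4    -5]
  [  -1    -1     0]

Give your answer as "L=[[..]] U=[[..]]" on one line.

L=[[1,0,0],[-2,1,0],[1,1,1]] U=[[-1,1,2],[0,-2,-1],[0,0,-1]]

  r1 -= -2·r0 → [0,-2,-1]
  r2 -= 1·r0 → [0,-2,-2]
  r2 -= 1·r1 → [0,0,-1]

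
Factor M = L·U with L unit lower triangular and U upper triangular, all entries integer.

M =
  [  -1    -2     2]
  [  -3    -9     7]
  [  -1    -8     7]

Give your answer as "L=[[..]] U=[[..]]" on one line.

  R1 -= 3·R0 → [0,-3,1]
  R2 -= 1·R0 → [0,-6,5]
  R2 -= 2·R1 → [0,0,3]

L=[[1,0,0],[3,1,0],[1,2,1]] U=[[-1,-2,2],[0,-3,1],[0,0,3]]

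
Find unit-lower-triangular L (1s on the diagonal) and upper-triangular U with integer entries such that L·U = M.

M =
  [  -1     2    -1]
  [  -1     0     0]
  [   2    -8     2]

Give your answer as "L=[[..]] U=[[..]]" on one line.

L=[[1,0,0],[1,1,0],[-2,2,1]] U=[[-1,2,-1],[0,-2,1],[0,0,-2]]

  R1 -= 1·R0 → [0,-2,1]
  R2 -= -2·R0 → [0,-4,0]
  R2 -= 2·R1 → [0,0,-2]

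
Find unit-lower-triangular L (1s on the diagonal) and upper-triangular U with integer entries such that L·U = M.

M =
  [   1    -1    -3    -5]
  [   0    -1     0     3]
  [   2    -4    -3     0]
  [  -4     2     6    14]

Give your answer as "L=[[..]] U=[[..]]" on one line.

L=[[1,0,0,0],[0,1,0,0],[2,2,1,0],[-4,2,-2,1]] U=[[1,-1,-3,-5],[0,-1,0,3],[0,0,3,4],[0,0,0,-4]]

  row1 -= 0·row0 → [0,-1,0,3]
  row2 -= 2·row0 → [0,-2,3,10]
  row3 -= -4·row0 → [0,-2,-6,-6]
  row2 -= 2·row1 → [0,0,3,4]
  row3 -= 2·row1 → [0,0,-6,-12]
  row3 -= -2·row2 → [0,0,0,-4]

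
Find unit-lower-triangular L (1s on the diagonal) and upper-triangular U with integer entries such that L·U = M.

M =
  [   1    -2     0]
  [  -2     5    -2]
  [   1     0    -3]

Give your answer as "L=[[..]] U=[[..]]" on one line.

  R1 -= -2·R0 → [0,1,-2]
  R2 -= 1·R0 → [0,2,-3]
  R2 -= 2·R1 → [0,0,1]

L=[[1,0,0],[-2,1,0],[1,2,1]] U=[[1,-2,0],[0,1,-2],[0,0,1]]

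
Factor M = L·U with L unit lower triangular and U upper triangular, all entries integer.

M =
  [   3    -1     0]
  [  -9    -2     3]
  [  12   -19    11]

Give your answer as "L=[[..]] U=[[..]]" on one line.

L=[[1,0,0],[-3,1,0],[4,3,1]] U=[[3,-1,0],[0,-5,3],[0,0,2]]

  R1 -= -3·R0 → [0,-5,3]
  R2 -= 4·R0 → [0,-15,11]
  R2 -= 3·R1 → [0,0,2]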